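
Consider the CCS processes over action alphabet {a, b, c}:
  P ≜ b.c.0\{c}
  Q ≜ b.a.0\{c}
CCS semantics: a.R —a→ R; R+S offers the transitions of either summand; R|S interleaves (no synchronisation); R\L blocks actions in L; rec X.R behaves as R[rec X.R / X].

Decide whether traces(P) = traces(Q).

LTS(P): 3 reachable states
  u0 = b.c.0\{c} ⊢ -b-> u1
  u1 = c.0\{c} ⊢ -c-> u2
  u2 = 0\{c} ⊢ ∅
LTS(Q): 3 reachable states
  v0 = b.a.0\{c} ⊢ -b-> v1
  v1 = a.0\{c} ⊢ -a-> v2
  v2 = 0\{c} ⊢ ∅
Executing bc from P (initial set {u0}):
  step 1 (b): {u1}
  step 2 (c): {u2}
  — P admits the full trace.
Executing bc from Q (initial set {v0}):
  step 1 (b): {v1}
  step 2 (c): ∅  — Q cannot continue

NO — witness ⟨bc⟩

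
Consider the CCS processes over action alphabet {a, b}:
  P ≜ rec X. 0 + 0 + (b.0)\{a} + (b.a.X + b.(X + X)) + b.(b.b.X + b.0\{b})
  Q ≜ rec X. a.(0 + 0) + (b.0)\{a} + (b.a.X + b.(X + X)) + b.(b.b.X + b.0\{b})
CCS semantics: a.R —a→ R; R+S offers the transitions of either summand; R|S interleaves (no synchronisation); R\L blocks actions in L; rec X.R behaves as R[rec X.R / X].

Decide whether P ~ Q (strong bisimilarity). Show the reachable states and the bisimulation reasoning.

not bisimilar

LTS(P): 7 reachable states
  u0 = rec X. 0 + 0 + (b.0)\{a} + (b.a.X + b.(X + X)) + b.(b.b.X + b.0\{b}) → --b--▸ u1, --b--▸ u2, --b--▸ u3, --b--▸ u4
  u1 = (rec X. 0 + 0 + (b.0)\{a} + (b.a.X + b.(X + X)) + b.(b.b.X + b.0\{b})) + (rec X. 0 + 0 + (b.0)\{a} + (b.a.X + b.(X + X)) + b.(b.b.X + b.0\{b})) → --b--▸ u1, --b--▸ u2, --b--▸ u3, --b--▸ u4
  u2 = 0\{a} → deadlocked
  u3 = a.(rec X. 0 + 0 + (b.0)\{a} + (b.a.X + b.(X + X)) + b.(b.b.X + b.0\{b})) → --a--▸ u0
  u4 = b.b.(rec X. 0 + 0 + (b.0)\{a} + (b.a.X + b.(X + X)) + b.(b.b.X + b.0\{b})) + b.0\{b} → --b--▸ u5, --b--▸ u6
  u5 = 0\{b} → deadlocked
  u6 = b.(rec X. 0 + 0 + (b.0)\{a} + (b.a.X + b.(X + X)) + b.(b.b.X + b.0\{b})) → --b--▸ u0
LTS(Q): 8 reachable states
  v0 = rec X. a.(0 + 0) + (b.0)\{a} + (b.a.X + b.(X + X)) + b.(b.b.X + b.0\{b}) → --a--▸ v1, --b--▸ v2, --b--▸ v3, --b--▸ v4, --b--▸ v5
  v1 = 0 + 0 → deadlocked
  v2 = (rec X. a.(0 + 0) + (b.0)\{a} + (b.a.X + b.(X + X)) + b.(b.b.X + b.0\{b})) + (rec X. a.(0 + 0) + (b.0)\{a} + (b.a.X + b.(X + X)) + b.(b.b.X + b.0\{b})) → --a--▸ v1, --b--▸ v2, --b--▸ v3, --b--▸ v4, --b--▸ v5
  v3 = 0\{a} → deadlocked
  v4 = a.(rec X. a.(0 + 0) + (b.0)\{a} + (b.a.X + b.(X + X)) + b.(b.b.X + b.0\{b})) → --a--▸ v0
  v5 = b.b.(rec X. a.(0 + 0) + (b.0)\{a} + (b.a.X + b.(X + X)) + b.(b.b.X + b.0\{b})) + b.0\{b} → --b--▸ v6, --b--▸ v7
  v6 = 0\{b} → deadlocked
  v7 = b.(rec X. a.(0 + 0) + (b.0)\{a} + (b.a.X + b.(X + X)) + b.(b.b.X + b.0\{b})) → --b--▸ v0
Coarsest stable partition (strong bisimilarity classes):
  B0 = {u0, u1}
  B1 = {u2, u5, v1, v3, v6}
  B2 = {u3}
  B3 = {u4}
  B4 = {u6}
  B5 = {v0, v2}
  B6 = {v5}
  B7 = {v7}
  B8 = {v4}
u0 ∈ B0, v0 ∈ B5 → different blocks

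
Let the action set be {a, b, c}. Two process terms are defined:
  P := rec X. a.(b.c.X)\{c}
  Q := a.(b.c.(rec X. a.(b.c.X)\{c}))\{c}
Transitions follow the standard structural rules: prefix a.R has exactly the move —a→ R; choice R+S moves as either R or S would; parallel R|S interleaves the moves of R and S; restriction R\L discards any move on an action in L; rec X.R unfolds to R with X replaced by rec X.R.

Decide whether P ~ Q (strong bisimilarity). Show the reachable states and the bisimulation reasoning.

P ~ Q

LTS(P): 3 reachable states
  s0 = rec X. a.(b.c.X)\{c} has moves =a=> s1
  s1 = (b.c.(rec X. a.(b.c.X)\{c}))\{c} has moves =b=> s2
  s2 = (c.(rec X. a.(b.c.X)\{c}))\{c} has moves stopped
LTS(Q): 3 reachable states
  t0 = a.(b.c.(rec X. a.(b.c.X)\{c}))\{c} has moves =a=> t1
  t1 = (b.c.(rec X. a.(b.c.X)\{c}))\{c} has moves =b=> t2
  t2 = (c.(rec X. a.(b.c.X)\{c}))\{c} has moves stopped
Bisimilarity quotient blocks:
  B0 = {s0, t0}
  B1 = {s1, t1}
  B2 = {s2, t2}
s0 ∈ B0, t0 ∈ B0 → same block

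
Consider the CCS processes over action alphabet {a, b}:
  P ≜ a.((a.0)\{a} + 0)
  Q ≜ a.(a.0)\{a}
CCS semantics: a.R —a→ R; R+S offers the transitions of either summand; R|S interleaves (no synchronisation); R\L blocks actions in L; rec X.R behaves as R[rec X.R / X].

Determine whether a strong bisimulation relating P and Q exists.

P ~ Q

P's transition system — 2 states:
  u0 = a.((a.0)\{a} + 0) :: --a--▸ u1
  u1 = (a.0)\{a} + 0 :: (no moves)
Q's transition system — 2 states:
  v0 = a.(a.0)\{a} :: --a--▸ v1
  v1 = (a.0)\{a} :: (no moves)
Coarsest stable partition (strong bisimilarity classes):
  B0 = {u0, v0}
  B1 = {u1, v1}
u0 ∈ B0, v0 ∈ B0 → same block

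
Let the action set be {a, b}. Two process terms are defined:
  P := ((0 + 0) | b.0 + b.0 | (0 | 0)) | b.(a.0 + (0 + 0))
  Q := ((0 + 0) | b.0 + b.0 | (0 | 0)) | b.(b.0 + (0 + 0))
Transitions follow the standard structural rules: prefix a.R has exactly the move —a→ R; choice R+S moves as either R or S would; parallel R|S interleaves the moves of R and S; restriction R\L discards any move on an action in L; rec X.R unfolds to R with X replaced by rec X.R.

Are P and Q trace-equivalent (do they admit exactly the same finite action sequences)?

P's transition system — 9 states:
  p0 = ((0 + 0) | b.0 + b.0 | (0 | 0)) | b.(a.0 + (0 + 0)) → --b--▸ p1, --b--▸ p2, --b--▸ p3
  p1 = ((0 + 0) | b.0 + b.0 | (0 | 0)) | (a.0 + (0 + 0)) → --a--▸ p4, --b--▸ p5, --b--▸ p6
  p2 = (0 + 0) | 0 | b.(a.0 + (0 + 0)) → --b--▸ p5
  p3 = 0 | (0 | 0) | b.(a.0 + (0 + 0)) → --b--▸ p6
  p4 = ((0 + 0) | b.0 + b.0 | (0 | 0)) | 0 → --b--▸ p7, --b--▸ p8
  p5 = (0 + 0) | 0 | (a.0 + (0 + 0)) → --a--▸ p7
  p6 = 0 | (0 | 0) | (a.0 + (0 + 0)) → --a--▸ p8
  p7 = (0 + 0) | 0 | 0 → ∅
  p8 = 0 | (0 | 0) | 0 → ∅
Q's transition system — 9 states:
  q0 = ((0 + 0) | b.0 + b.0 | (0 | 0)) | b.(b.0 + (0 + 0)) → --b--▸ q1, --b--▸ q2, --b--▸ q3
  q1 = ((0 + 0) | b.0 + b.0 | (0 | 0)) | (b.0 + (0 + 0)) → --b--▸ q4, --b--▸ q5, --b--▸ q6
  q2 = (0 + 0) | 0 | b.(b.0 + (0 + 0)) → --b--▸ q5
  q3 = 0 | (0 | 0) | b.(b.0 + (0 + 0)) → --b--▸ q6
  q4 = ((0 + 0) | b.0 + b.0 | (0 | 0)) | 0 → --b--▸ q7, --b--▸ q8
  q5 = (0 + 0) | 0 | (b.0 + (0 + 0)) → --b--▸ q7
  q6 = 0 | (0 | 0) | (b.0 + (0 + 0)) → --b--▸ q8
  q7 = (0 + 0) | 0 | 0 → ∅
  q8 = 0 | (0 | 0) | 0 → ∅
Executing ba from P (initial set {p0}):
  step 1 (b): {p1, p2, p3}
  step 2 (a): {p4}
  ✓ P
Executing ba from Q (initial set {q0}):
  step 1 (b): {q1, q2, q3}
  step 2 (a): no successor for Q

trace-distinct — witness ⟨ba⟩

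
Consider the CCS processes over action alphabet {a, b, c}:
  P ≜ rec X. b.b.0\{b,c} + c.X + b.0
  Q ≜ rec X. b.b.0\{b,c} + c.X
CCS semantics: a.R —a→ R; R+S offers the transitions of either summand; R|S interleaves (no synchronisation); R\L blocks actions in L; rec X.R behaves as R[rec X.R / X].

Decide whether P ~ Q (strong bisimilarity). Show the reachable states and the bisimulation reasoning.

LTS(P): 4 reachable states
  s0 = rec X. b.b.0\{b,c} + c.X + b.0 | —b→ s1, —b→ s2, —c→ s0
  s1 = 0 | ·
  s2 = b.0\{b,c} | —b→ s3
  s3 = 0\{b,c} | ·
LTS(Q): 3 reachable states
  t0 = rec X. b.b.0\{b,c} + c.X | —b→ t1, —c→ t0
  t1 = b.0\{b,c} | —b→ t2
  t2 = 0\{b,c} | ·
Bisimilarity quotient blocks:
  B0 = {s0}
  B1 = {s2, t1}
  B2 = {s1, s3, t2}
  B3 = {t0}
s0 ∈ B0, t0 ∈ B3 → different blocks

not bisimilar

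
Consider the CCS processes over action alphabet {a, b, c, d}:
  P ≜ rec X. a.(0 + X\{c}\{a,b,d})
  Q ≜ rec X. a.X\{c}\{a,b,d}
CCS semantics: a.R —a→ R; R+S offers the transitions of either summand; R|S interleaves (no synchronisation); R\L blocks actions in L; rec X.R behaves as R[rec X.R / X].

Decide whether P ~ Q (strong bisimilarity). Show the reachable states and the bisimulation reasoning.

P's transition system — 2 states:
  s0 = rec X. a.(0 + X\{c}\{a,b,d}) :: -a-> s1
  s1 = 0 + (rec X. a.(0 + X\{c}\{a,b,d}))\{c}\{a,b,d} :: stopped
Q's transition system — 2 states:
  t0 = rec X. a.X\{c}\{a,b,d} :: -a-> t1
  t1 = (rec X. a.X\{c}\{a,b,d})\{c}\{a,b,d} :: stopped
Bisimilarity quotient blocks:
  B0 = {s0, t0}
  B1 = {s1, t1}
s0 ∈ B0, t0 ∈ B0 → same block

YES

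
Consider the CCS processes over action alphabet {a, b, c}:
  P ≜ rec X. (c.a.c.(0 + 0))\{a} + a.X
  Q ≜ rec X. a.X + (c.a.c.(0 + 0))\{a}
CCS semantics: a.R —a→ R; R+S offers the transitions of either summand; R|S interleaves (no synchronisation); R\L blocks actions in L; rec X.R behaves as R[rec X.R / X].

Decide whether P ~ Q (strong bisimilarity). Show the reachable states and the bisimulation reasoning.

bisimilar

P's transition system — 2 states:
  u0 = rec X. (c.a.c.(0 + 0))\{a} + a.X | -a-> u0, -c-> u1
  u1 = (a.c.(0 + 0))\{a} | ·
Q's transition system — 2 states:
  v0 = rec X. a.X + (c.a.c.(0 + 0))\{a} | -a-> v0, -c-> v1
  v1 = (a.c.(0 + 0))\{a} | ·
Bisimilarity quotient blocks:
  B0 = {u0, v0}
  B1 = {u1, v1}
u0 ∈ B0, v0 ∈ B0 → same block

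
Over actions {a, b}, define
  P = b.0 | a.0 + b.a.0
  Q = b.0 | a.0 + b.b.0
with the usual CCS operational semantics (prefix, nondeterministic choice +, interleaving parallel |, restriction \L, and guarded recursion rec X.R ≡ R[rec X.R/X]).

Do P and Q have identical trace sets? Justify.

Reachable graph of P (6 states):
  p0 = b.0 | a.0 + b.a.0 | ··a··> p1, ··b··> p2, ··b··> p3
  p1 = b.0 | 0 | ··b··> p4
  p2 = 0 | a.0 | ··a··> p4
  p3 = a.0 | ··a··> p5
  p4 = 0 | 0 | stopped
  p5 = 0 | stopped
Reachable graph of Q (6 states):
  q0 = b.0 | a.0 + b.b.0 | ··a··> q1, ··b··> q2, ··b··> q3
  q1 = b.0 | 0 | ··b··> q4
  q2 = 0 | a.0 | ··a··> q4
  q3 = b.0 | ··b··> q5
  q4 = 0 | 0 | stopped
  q5 = 0 | stopped
Executing bb from Q (initial set {q0}):
  after b @ step 1: {q2, q3}
  after b @ step 2: {q5}
  — Q admits the full trace.
Executing bb from P (initial set {p0}):
  after b @ step 1: {p2, p3}
  after b @ step 2: ∅ (P stuck)

NO — witness ⟨bb⟩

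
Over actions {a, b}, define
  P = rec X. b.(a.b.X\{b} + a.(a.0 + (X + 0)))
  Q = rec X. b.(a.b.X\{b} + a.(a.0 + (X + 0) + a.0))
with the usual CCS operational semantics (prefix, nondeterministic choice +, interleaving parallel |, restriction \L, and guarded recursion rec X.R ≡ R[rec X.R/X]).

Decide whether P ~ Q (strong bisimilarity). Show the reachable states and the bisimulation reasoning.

LTS(P): 6 reachable states
  u0 = rec X. b.(a.b.X\{b} + a.(a.0 + (X + 0))) | —b→ u1
  u1 = a.b.(rec X. b.(a.b.X\{b} + a.(a.0 + (X + 0))))\{b} + a.(a.0 + ((rec X. b.(a.b.X\{b} + a.(a.0 + (X + 0)))) + 0)) | —a→ u2, —a→ u3
  u2 = a.0 + ((rec X. b.(a.b.X\{b} + a.(a.0 + (X + 0)))) + 0) | —a→ u4, —b→ u1
  u3 = b.(rec X. b.(a.b.X\{b} + a.(a.0 + (X + 0))))\{b} | —b→ u5
  u4 = 0 | ·
  u5 = (rec X. b.(a.b.X\{b} + a.(a.0 + (X + 0))))\{b} | ·
LTS(Q): 6 reachable states
  v0 = rec X. b.(a.b.X\{b} + a.(a.0 + (X + 0) + a.0)) | —b→ v1
  v1 = a.b.(rec X. b.(a.b.X\{b} + a.(a.0 + (X + 0) + a.0)))\{b} + a.(a.0 + ((rec X. b.(a.b.X\{b} + a.(a.0 + (X + 0) + a.0))) + 0) + a.0) | —a→ v2, —a→ v3
  v2 = a.0 + ((rec X. b.(a.b.X\{b} + a.(a.0 + (X + 0) + a.0))) + 0) + a.0 | —a→ v4, —b→ v1
  v3 = b.(rec X. b.(a.b.X\{b} + a.(a.0 + (X + 0) + a.0)))\{b} | —b→ v5
  v4 = 0 | ·
  v5 = (rec X. b.(a.b.X\{b} + a.(a.0 + (X + 0) + a.0)))\{b} | ·
Bisimilarity quotient blocks:
  B0 = {u0, v0}
  B1 = {u1, v1}
  B2 = {u3, v3}
  B3 = {u4, u5, v4, v5}
  B4 = {u2, v2}
u0 ∈ B0, v0 ∈ B0 → same block

bisimilar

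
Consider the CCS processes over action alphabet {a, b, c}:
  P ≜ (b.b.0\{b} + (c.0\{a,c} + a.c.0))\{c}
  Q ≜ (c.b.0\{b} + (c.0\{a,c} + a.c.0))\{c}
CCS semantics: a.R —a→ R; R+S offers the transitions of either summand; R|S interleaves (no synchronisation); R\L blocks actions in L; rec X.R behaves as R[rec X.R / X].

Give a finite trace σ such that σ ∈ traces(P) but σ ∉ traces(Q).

b

LTS(P): 4 reachable states
  p0 = (b.b.0\{b} + (c.0\{a,c} + a.c.0))\{c} | ··a··> p1, ··b··> p2
  p1 = (c.0)\{c} | stopped
  p2 = (b.0\{b})\{c} | ··b··> p3
  p3 = 0\{b}\{c} | stopped
LTS(Q): 2 reachable states
  q0 = (c.b.0\{b} + (c.0\{a,c} + a.c.0))\{c} | ··a··> q1
  q1 = (c.0)\{c} | stopped
Trace ⟨b⟩ through P, begin at {p0}:
  step 1 (b): {p2}
  ✓ P
Trace ⟨b⟩ through Q, begin at {q0}:
  step 1 (b): no successor for Q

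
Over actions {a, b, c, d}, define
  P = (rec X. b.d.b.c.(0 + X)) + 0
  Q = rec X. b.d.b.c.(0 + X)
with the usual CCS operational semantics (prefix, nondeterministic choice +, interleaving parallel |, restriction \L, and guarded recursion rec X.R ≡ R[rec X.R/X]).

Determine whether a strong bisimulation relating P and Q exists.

P's transition system — 5 states:
  p0 = (rec X. b.d.b.c.(0 + X)) + 0 → ··b··> p1
  p1 = d.b.c.(0 + (rec X. b.d.b.c.(0 + X))) → ··d··> p2
  p2 = b.c.(0 + (rec X. b.d.b.c.(0 + X))) → ··b··> p3
  p3 = c.(0 + (rec X. b.d.b.c.(0 + X))) → ··c··> p4
  p4 = 0 + (rec X. b.d.b.c.(0 + X)) → ··b··> p1
Q's transition system — 5 states:
  q0 = rec X. b.d.b.c.(0 + X) → ··b··> q1
  q1 = d.b.c.(0 + (rec X. b.d.b.c.(0 + X))) → ··d··> q2
  q2 = b.c.(0 + (rec X. b.d.b.c.(0 + X))) → ··b··> q3
  q3 = c.(0 + (rec X. b.d.b.c.(0 + X))) → ··c··> q4
  q4 = 0 + (rec X. b.d.b.c.(0 + X)) → ··b··> q1
Bisimilarity quotient blocks:
  B0 = {p0, p4, q0, q4}
  B1 = {p1, q1}
  B2 = {p2, q2}
  B3 = {p3, q3}
p0 ∈ B0, q0 ∈ B0 → same block

bisimilar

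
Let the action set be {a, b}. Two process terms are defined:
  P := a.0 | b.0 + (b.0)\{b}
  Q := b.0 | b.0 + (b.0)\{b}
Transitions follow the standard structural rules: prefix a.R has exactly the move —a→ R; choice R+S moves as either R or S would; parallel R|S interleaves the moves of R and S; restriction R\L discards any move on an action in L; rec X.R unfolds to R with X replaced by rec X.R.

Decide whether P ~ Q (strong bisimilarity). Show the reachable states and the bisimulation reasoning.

Reachable graph of P (4 states):
  s0 = a.0 | b.0 + (b.0)\{b} has moves =a=> s1, =b=> s2
  s1 = 0 | b.0 has moves =b=> s3
  s2 = a.0 | 0 has moves =a=> s3
  s3 = 0 | 0 has moves ∅
Reachable graph of Q (4 states):
  t0 = b.0 | b.0 + (b.0)\{b} has moves =b=> t1, =b=> t2
  t1 = 0 | b.0 has moves =b=> t3
  t2 = b.0 | 0 has moves =b=> t3
  t3 = 0 | 0 has moves ∅
Partition-refinement fixed point:
  B0 = {s0}
  B1 = {s1, t1, t2}
  B2 = {s3, t3}
  B3 = {s2}
  B4 = {t0}
s0 ∈ B0, t0 ∈ B4 → different blocks

NO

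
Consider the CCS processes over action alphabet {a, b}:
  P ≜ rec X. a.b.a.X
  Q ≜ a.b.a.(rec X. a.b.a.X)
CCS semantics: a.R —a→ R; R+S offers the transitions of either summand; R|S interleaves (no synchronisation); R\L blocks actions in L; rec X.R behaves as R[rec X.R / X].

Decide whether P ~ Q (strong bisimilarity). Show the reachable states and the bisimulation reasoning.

YES

LTS(P): 3 reachable states
  u0 = rec X. a.b.a.X | --a--▸ u1
  u1 = b.a.(rec X. a.b.a.X) | --b--▸ u2
  u2 = a.(rec X. a.b.a.X) | --a--▸ u0
LTS(Q): 4 reachable states
  v0 = a.b.a.(rec X. a.b.a.X) | --a--▸ v1
  v1 = b.a.(rec X. a.b.a.X) | --b--▸ v2
  v2 = a.(rec X. a.b.a.X) | --a--▸ v3
  v3 = rec X. a.b.a.X | --a--▸ v1
Coarsest stable partition (strong bisimilarity classes):
  B0 = {u0, v0, v3}
  B1 = {u1, v1}
  B2 = {u2, v2}
u0 ∈ B0, v0 ∈ B0 → same block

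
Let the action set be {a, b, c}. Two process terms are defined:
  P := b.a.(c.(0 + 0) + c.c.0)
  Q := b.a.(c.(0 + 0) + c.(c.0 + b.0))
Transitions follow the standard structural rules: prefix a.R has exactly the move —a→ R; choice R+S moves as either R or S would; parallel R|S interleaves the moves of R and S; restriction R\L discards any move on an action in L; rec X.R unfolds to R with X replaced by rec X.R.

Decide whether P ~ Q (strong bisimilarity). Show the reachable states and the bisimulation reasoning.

NO

P's transition system — 6 states:
  m0 = b.a.(c.(0 + 0) + c.c.0) :: --b--▸ m1
  m1 = a.(c.(0 + 0) + c.c.0) :: --a--▸ m2
  m2 = c.(0 + 0) + c.c.0 :: --c--▸ m3, --c--▸ m4
  m3 = 0 + 0 :: ∅
  m4 = c.0 :: --c--▸ m5
  m5 = 0 :: ∅
Q's transition system — 6 states:
  n0 = b.a.(c.(0 + 0) + c.(c.0 + b.0)) :: --b--▸ n1
  n1 = a.(c.(0 + 0) + c.(c.0 + b.0)) :: --a--▸ n2
  n2 = c.(0 + 0) + c.(c.0 + b.0) :: --c--▸ n3, --c--▸ n4
  n3 = 0 + 0 :: ∅
  n4 = c.0 + b.0 :: --b--▸ n5, --c--▸ n5
  n5 = 0 :: ∅
Coarsest stable partition (strong bisimilarity classes):
  B0 = {m0}
  B1 = {m1}
  B2 = {m2}
  B3 = {m4}
  B4 = {m3, m5, n3, n5}
  B5 = {n0}
  B6 = {n1}
  B7 = {n2}
  B8 = {n4}
m0 ∈ B0, n0 ∈ B5 → different blocks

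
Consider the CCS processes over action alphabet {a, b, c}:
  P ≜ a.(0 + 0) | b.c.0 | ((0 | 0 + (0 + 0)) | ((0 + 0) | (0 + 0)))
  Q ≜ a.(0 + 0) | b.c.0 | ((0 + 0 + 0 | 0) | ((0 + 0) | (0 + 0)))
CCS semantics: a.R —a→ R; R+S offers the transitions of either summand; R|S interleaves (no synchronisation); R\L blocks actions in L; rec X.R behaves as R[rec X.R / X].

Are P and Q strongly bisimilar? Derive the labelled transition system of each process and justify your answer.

YES

P's transition system — 6 states:
  s0 = a.(0 + 0) | b.c.0 | ((0 | 0 + (0 + 0)) | ((0 + 0) | (0 + 0))) :: =a=> s1, =b=> s2
  s1 = (0 + 0) | b.c.0 | ((0 | 0 + (0 + 0)) | ((0 + 0) | (0 + 0))) :: =b=> s3
  s2 = a.(0 + 0) | c.0 | ((0 | 0 + (0 + 0)) | ((0 + 0) | (0 + 0))) :: =a=> s3, =c=> s4
  s3 = (0 + 0) | c.0 | ((0 | 0 + (0 + 0)) | ((0 + 0) | (0 + 0))) :: =c=> s5
  s4 = a.(0 + 0) | 0 | ((0 | 0 + (0 + 0)) | ((0 + 0) | (0 + 0))) :: =a=> s5
  s5 = (0 + 0) | 0 | ((0 | 0 + (0 + 0)) | ((0 + 0) | (0 + 0))) :: (no moves)
Q's transition system — 6 states:
  t0 = a.(0 + 0) | b.c.0 | ((0 + 0 + 0 | 0) | ((0 + 0) | (0 + 0))) :: =a=> t1, =b=> t2
  t1 = (0 + 0) | b.c.0 | ((0 + 0 + 0 | 0) | ((0 + 0) | (0 + 0))) :: =b=> t3
  t2 = a.(0 + 0) | c.0 | ((0 + 0 + 0 | 0) | ((0 + 0) | (0 + 0))) :: =a=> t3, =c=> t4
  t3 = (0 + 0) | c.0 | ((0 + 0 + 0 | 0) | ((0 + 0) | (0 + 0))) :: =c=> t5
  t4 = a.(0 + 0) | 0 | ((0 + 0 + 0 | 0) | ((0 + 0) | (0 + 0))) :: =a=> t5
  t5 = (0 + 0) | 0 | ((0 + 0 + 0 | 0) | ((0 + 0) | (0 + 0))) :: (no moves)
Bisimilarity quotient blocks:
  B0 = {s0, t0}
  B1 = {s1, t1}
  B2 = {s3, t3}
  B3 = {s5, t5}
  B4 = {s2, t2}
  B5 = {s4, t4}
s0 ∈ B0, t0 ∈ B0 → same block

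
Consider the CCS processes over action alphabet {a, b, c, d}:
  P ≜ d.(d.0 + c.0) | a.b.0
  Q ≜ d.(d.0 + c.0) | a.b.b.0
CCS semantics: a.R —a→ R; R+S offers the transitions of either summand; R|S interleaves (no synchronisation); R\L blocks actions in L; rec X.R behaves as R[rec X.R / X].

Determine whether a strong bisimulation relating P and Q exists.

NO

Reachable graph of P (9 states):
  p0 = d.(d.0 + c.0) | a.b.0 → --a--▸ p1, --d--▸ p2
  p1 = d.(d.0 + c.0) | b.0 → --b--▸ p3, --d--▸ p4
  p2 = (d.0 + c.0) | a.b.0 → --a--▸ p4, --c--▸ p5, --d--▸ p5
  p3 = d.(d.0 + c.0) | 0 → --d--▸ p6
  p4 = (d.0 + c.0) | b.0 → --b--▸ p6, --c--▸ p7, --d--▸ p7
  p5 = 0 | a.b.0 → --a--▸ p7
  p6 = (d.0 + c.0) | 0 → --c--▸ p8, --d--▸ p8
  p7 = 0 | b.0 → --b--▸ p8
  p8 = 0 | 0 → ∅
Reachable graph of Q (12 states):
  q0 = d.(d.0 + c.0) | a.b.b.0 → --a--▸ q1, --d--▸ q2
  q1 = d.(d.0 + c.0) | b.b.0 → --b--▸ q3, --d--▸ q4
  q2 = (d.0 + c.0) | a.b.b.0 → --a--▸ q4, --c--▸ q5, --d--▸ q5
  q3 = d.(d.0 + c.0) | b.0 → --b--▸ q6, --d--▸ q7
  q4 = (d.0 + c.0) | b.b.0 → --b--▸ q7, --c--▸ q8, --d--▸ q8
  q5 = 0 | a.b.b.0 → --a--▸ q8
  q6 = d.(d.0 + c.0) | 0 → --d--▸ q9
  q7 = (d.0 + c.0) | b.0 → --b--▸ q9, --c--▸ q10, --d--▸ q10
  q8 = 0 | b.b.0 → --b--▸ q10
  q9 = (d.0 + c.0) | 0 → --c--▸ q11, --d--▸ q11
  q10 = 0 | b.0 → --b--▸ q11
  q11 = 0 | 0 → ∅
Partition-refinement fixed point:
  B0 = {p0}
  B1 = {p1, q3}
  B2 = {p3, q6}
  B3 = {p6, q9}
  B4 = {p8, q11}
  B5 = {p4, q7}
  B6 = {p7, q10}
  B7 = {p2}
  B8 = {p5}
  B9 = {q0}
  B10 = {q1}
  B11 = {q4}
  B12 = {q8}
  B13 = {q2}
  B14 = {q5}
p0 ∈ B0, q0 ∈ B9 → different blocks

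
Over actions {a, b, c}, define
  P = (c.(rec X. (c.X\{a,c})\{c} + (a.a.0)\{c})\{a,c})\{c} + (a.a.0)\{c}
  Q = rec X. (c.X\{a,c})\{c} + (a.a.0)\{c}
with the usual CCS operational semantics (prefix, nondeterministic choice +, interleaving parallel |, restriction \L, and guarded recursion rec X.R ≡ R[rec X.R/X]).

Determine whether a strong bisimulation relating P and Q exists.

LTS(P): 3 reachable states
  p0 = (c.(rec X. (c.X\{a,c})\{c} + (a.a.0)\{c})\{a,c})\{c} + (a.a.0)\{c} | =a=> p1
  p1 = (a.0)\{c} | =a=> p2
  p2 = 0\{c} | (no moves)
LTS(Q): 3 reachable states
  q0 = rec X. (c.X\{a,c})\{c} + (a.a.0)\{c} | =a=> q1
  q1 = (a.0)\{c} | =a=> q2
  q2 = 0\{c} | (no moves)
Partition-refinement fixed point:
  B0 = {p0, q0}
  B1 = {p1, q1}
  B2 = {p2, q2}
p0 ∈ B0, q0 ∈ B0 → same block

YES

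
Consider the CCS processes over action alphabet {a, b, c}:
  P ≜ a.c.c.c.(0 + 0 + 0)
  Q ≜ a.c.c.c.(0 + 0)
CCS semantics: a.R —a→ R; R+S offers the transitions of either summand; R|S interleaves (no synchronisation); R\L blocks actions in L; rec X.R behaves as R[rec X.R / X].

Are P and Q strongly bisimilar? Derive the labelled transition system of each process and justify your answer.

bisimilar

Reachable graph of P (5 states):
  u0 = a.c.c.c.(0 + 0 + 0) | ··a··> u1
  u1 = c.c.c.(0 + 0 + 0) | ··c··> u2
  u2 = c.c.(0 + 0 + 0) | ··c··> u3
  u3 = c.(0 + 0 + 0) | ··c··> u4
  u4 = 0 + 0 + 0 | ∅
Reachable graph of Q (5 states):
  v0 = a.c.c.c.(0 + 0) | ··a··> v1
  v1 = c.c.c.(0 + 0) | ··c··> v2
  v2 = c.c.(0 + 0) | ··c··> v3
  v3 = c.(0 + 0) | ··c··> v4
  v4 = 0 + 0 | ∅
Partition-refinement fixed point:
  B0 = {u0, v0}
  B1 = {u1, v1}
  B2 = {u2, v2}
  B3 = {u3, v3}
  B4 = {u4, v4}
u0 ∈ B0, v0 ∈ B0 → same block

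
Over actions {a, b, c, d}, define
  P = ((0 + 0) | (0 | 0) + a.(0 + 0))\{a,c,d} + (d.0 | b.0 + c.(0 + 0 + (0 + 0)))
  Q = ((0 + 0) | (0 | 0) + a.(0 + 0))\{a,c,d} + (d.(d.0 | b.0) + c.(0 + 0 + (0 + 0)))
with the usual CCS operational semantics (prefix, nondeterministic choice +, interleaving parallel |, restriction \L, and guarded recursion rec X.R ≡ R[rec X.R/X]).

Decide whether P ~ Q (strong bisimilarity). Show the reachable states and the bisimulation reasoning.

NO

LTS(P): 5 reachable states
  p0 = ((0 + 0) | (0 | 0) + a.(0 + 0))\{a,c,d} + (d.0 | b.0 + c.(0 + 0 + (0 + 0))) :: —b→ p1, —c→ p2, —d→ p3
  p1 = d.0 | 0 :: —d→ p4
  p2 = 0 + 0 + (0 + 0) :: deadlocked
  p3 = 0 | b.0 :: —b→ p4
  p4 = 0 | 0 :: deadlocked
LTS(Q): 6 reachable states
  q0 = ((0 + 0) | (0 | 0) + a.(0 + 0))\{a,c,d} + (d.(d.0 | b.0) + c.(0 + 0 + (0 + 0))) :: —c→ q1, —d→ q2
  q1 = 0 + 0 + (0 + 0) :: deadlocked
  q2 = d.0 | b.0 :: —b→ q3, —d→ q4
  q3 = d.0 | 0 :: —d→ q5
  q4 = 0 | b.0 :: —b→ q5
  q5 = 0 | 0 :: deadlocked
Coarsest stable partition (strong bisimilarity classes):
  B0 = {p0}
  B1 = {p2, p4, q1, q5}
  B2 = {p1, q3}
  B3 = {p3, q4}
  B4 = {q0}
  B5 = {q2}
p0 ∈ B0, q0 ∈ B4 → different blocks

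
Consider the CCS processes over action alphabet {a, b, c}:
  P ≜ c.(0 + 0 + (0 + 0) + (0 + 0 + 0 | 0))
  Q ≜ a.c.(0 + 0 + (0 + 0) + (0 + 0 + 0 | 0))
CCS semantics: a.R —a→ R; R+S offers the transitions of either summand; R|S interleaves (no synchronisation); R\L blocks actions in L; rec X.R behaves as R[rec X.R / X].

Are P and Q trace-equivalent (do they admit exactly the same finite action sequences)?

traces(P) ≠ traces(Q) — witness ⟨c⟩

Reachable graph of P (2 states):
  p0 = c.(0 + 0 + (0 + 0) + (0 + 0 + 0 | 0)) has moves —c→ p1
  p1 = 0 + 0 + (0 + 0) + (0 + 0 + 0 | 0) has moves (no moves)
Reachable graph of Q (3 states):
  q0 = a.c.(0 + 0 + (0 + 0) + (0 + 0 + 0 | 0)) has moves —a→ q1
  q1 = c.(0 + 0 + (0 + 0) + (0 + 0 + 0 | 0)) has moves —c→ q2
  q2 = 0 + 0 + (0 + 0) + (0 + 0 + 0 | 0) has moves (no moves)
Trace ⟨c⟩ through P, begin at {p0}:
  [1] c ⇒ {p1}
  P completes σ.
Trace ⟨c⟩ through Q, begin at {q0}:
  [1] c ⇒ no successor for Q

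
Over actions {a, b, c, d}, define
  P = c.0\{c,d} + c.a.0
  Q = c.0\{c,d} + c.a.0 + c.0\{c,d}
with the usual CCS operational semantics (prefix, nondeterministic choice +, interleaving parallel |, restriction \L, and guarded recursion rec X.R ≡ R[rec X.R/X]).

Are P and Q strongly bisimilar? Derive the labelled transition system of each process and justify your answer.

P's transition system — 4 states:
  u0 = c.0\{c,d} + c.a.0 ⊢ —c→ u1, —c→ u2
  u1 = 0\{c,d} ⊢ ∅
  u2 = a.0 ⊢ —a→ u3
  u3 = 0 ⊢ ∅
Q's transition system — 4 states:
  v0 = c.0\{c,d} + c.a.0 + c.0\{c,d} ⊢ —c→ v1, —c→ v2
  v1 = 0\{c,d} ⊢ ∅
  v2 = a.0 ⊢ —a→ v3
  v3 = 0 ⊢ ∅
Coarsest stable partition (strong bisimilarity classes):
  B0 = {u0, v0}
  B1 = {u1, u3, v1, v3}
  B2 = {u2, v2}
u0 ∈ B0, v0 ∈ B0 → same block

bisimilar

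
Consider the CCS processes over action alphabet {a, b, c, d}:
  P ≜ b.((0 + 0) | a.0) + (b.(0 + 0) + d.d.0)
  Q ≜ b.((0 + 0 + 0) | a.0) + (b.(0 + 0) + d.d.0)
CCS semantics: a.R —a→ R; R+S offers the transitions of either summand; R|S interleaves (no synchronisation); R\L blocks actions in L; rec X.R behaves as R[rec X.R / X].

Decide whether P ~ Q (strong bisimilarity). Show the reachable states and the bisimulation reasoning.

YES

Reachable graph of P (6 states):
  m0 = b.((0 + 0) | a.0) + (b.(0 + 0) + d.d.0) :: --b--▸ m1, --b--▸ m2, --d--▸ m3
  m1 = (0 + 0) | a.0 :: --a--▸ m4
  m2 = 0 + 0 :: deadlocked
  m3 = d.0 :: --d--▸ m5
  m4 = (0 + 0) | 0 :: deadlocked
  m5 = 0 :: deadlocked
Reachable graph of Q (6 states):
  n0 = b.((0 + 0 + 0) | a.0) + (b.(0 + 0) + d.d.0) :: --b--▸ n1, --b--▸ n2, --d--▸ n3
  n1 = (0 + 0 + 0) | a.0 :: --a--▸ n4
  n2 = 0 + 0 :: deadlocked
  n3 = d.0 :: --d--▸ n5
  n4 = (0 + 0 + 0) | 0 :: deadlocked
  n5 = 0 :: deadlocked
Partition-refinement fixed point:
  B0 = {m0, n0}
  B1 = {m1, n1}
  B2 = {m2, m4, m5, n2, n4, n5}
  B3 = {m3, n3}
m0 ∈ B0, n0 ∈ B0 → same block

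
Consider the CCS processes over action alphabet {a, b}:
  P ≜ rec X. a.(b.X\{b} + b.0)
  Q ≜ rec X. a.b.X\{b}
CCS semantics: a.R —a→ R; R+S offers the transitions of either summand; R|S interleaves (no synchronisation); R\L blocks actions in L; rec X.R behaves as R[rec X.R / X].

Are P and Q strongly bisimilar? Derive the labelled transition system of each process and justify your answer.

Reachable graph of P (5 states):
  p0 = rec X. a.(b.X\{b} + b.0) → ··a··> p1
  p1 = b.(rec X. a.(b.X\{b} + b.0))\{b} + b.0 → ··b··> p2, ··b··> p3
  p2 = (rec X. a.(b.X\{b} + b.0))\{b} → ··a··> p4
  p3 = 0 → stopped
  p4 = (b.(rec X. a.(b.X\{b} + b.0))\{b} + b.0)\{b} → stopped
Reachable graph of Q (4 states):
  q0 = rec X. a.b.X\{b} → ··a··> q1
  q1 = b.(rec X. a.b.X\{b})\{b} → ··b··> q2
  q2 = (rec X. a.b.X\{b})\{b} → ··a··> q3
  q3 = (b.(rec X. a.b.X\{b})\{b})\{b} → stopped
Partition-refinement fixed point:
  B0 = {p0}
  B1 = {p1}
  B2 = {p3, p4, q3}
  B3 = {p2, q2}
  B4 = {q0}
  B5 = {q1}
p0 ∈ B0, q0 ∈ B4 → different blocks

not bisimilar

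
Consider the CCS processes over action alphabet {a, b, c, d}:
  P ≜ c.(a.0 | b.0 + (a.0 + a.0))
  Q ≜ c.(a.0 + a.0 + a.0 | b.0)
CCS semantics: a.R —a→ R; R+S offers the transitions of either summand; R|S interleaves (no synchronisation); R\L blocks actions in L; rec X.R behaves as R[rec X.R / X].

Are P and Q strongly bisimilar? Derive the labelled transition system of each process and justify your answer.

P ~ Q

LTS(P): 6 reachable states
  m0 = c.(a.0 | b.0 + (a.0 + a.0)) ⊢ -c-> m1
  m1 = a.0 | b.0 + (a.0 + a.0) ⊢ -a-> m2, -a-> m3, -b-> m4
  m2 = 0 ⊢ ·
  m3 = 0 | b.0 ⊢ -b-> m5
  m4 = a.0 | 0 ⊢ -a-> m5
  m5 = 0 | 0 ⊢ ·
LTS(Q): 6 reachable states
  n0 = c.(a.0 + a.0 + a.0 | b.0) ⊢ -c-> n1
  n1 = a.0 + a.0 + a.0 | b.0 ⊢ -a-> n2, -a-> n3, -b-> n4
  n2 = 0 ⊢ ·
  n3 = 0 | b.0 ⊢ -b-> n5
  n4 = a.0 | 0 ⊢ -a-> n5
  n5 = 0 | 0 ⊢ ·
Coarsest stable partition (strong bisimilarity classes):
  B0 = {m0, n0}
  B1 = {m1, n1}
  B2 = {m2, m5, n2, n5}
  B3 = {m3, n3}
  B4 = {m4, n4}
m0 ∈ B0, n0 ∈ B0 → same block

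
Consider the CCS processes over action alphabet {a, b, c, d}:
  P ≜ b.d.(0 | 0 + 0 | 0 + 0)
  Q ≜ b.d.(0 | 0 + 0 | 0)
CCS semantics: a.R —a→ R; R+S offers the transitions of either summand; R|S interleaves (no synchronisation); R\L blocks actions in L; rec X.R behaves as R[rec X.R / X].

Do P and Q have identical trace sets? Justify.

Reachable graph of P (3 states):
  u0 = b.d.(0 | 0 + 0 | 0 + 0) :: ··b··> u1
  u1 = d.(0 | 0 + 0 | 0 + 0) :: ··d··> u2
  u2 = 0 | 0 + 0 | 0 + 0 :: ∅
Reachable graph of Q (3 states):
  v0 = b.d.(0 | 0 + 0 | 0) :: ··b··> v1
  v1 = d.(0 | 0 + 0 | 0) :: ··d··> v2
  v2 = 0 | 0 + 0 | 0 :: ∅
Coarsest stable partition (strong bisimilarity classes):
  B0 = {u0, v0}
  B1 = {u1, v1}
  B2 = {u2, v2}
u0 ∈ B0, v0 ∈ B0 → same block
Bisimilar ⇒ trace-equivalent.

trace-equivalent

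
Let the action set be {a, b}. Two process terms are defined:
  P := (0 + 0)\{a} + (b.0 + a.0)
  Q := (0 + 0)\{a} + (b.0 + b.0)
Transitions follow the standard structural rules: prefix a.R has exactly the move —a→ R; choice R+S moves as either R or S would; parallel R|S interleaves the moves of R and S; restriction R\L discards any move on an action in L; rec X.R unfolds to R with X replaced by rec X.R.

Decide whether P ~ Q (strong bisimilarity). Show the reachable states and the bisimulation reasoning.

Reachable graph of P (2 states):
  u0 = (0 + 0)\{a} + (b.0 + a.0) has moves --a--▸ u1, --b--▸ u1
  u1 = 0 has moves deadlocked
Reachable graph of Q (2 states):
  v0 = (0 + 0)\{a} + (b.0 + b.0) has moves --b--▸ v1
  v1 = 0 has moves deadlocked
Coarsest stable partition (strong bisimilarity classes):
  B0 = {u0}
  B1 = {u1, v1}
  B2 = {v0}
u0 ∈ B0, v0 ∈ B2 → different blocks

NO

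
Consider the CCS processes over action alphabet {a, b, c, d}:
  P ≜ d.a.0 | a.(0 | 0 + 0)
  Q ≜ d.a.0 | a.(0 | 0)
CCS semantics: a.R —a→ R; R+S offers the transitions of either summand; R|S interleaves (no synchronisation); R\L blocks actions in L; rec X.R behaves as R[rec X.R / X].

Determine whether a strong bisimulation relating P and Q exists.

Reachable graph of P (6 states):
  s0 = d.a.0 | a.(0 | 0 + 0) :: =a=> s1, =d=> s2
  s1 = d.a.0 | (0 | 0 + 0) :: =d=> s3
  s2 = a.0 | a.(0 | 0 + 0) :: =a=> s3, =a=> s4
  s3 = a.0 | (0 | 0 + 0) :: =a=> s5
  s4 = 0 | a.(0 | 0 + 0) :: =a=> s5
  s5 = 0 | (0 | 0 + 0) :: stopped
Reachable graph of Q (6 states):
  t0 = d.a.0 | a.(0 | 0) :: =a=> t1, =d=> t2
  t1 = d.a.0 | (0 | 0) :: =d=> t3
  t2 = a.0 | a.(0 | 0) :: =a=> t3, =a=> t4
  t3 = a.0 | (0 | 0) :: =a=> t5
  t4 = 0 | a.(0 | 0) :: =a=> t5
  t5 = 0 | (0 | 0) :: stopped
Bisimilarity quotient blocks:
  B0 = {s0, t0}
  B1 = {s2, t2}
  B2 = {s3, s4, t3, t4}
  B3 = {s5, t5}
  B4 = {s1, t1}
s0 ∈ B0, t0 ∈ B0 → same block

P ~ Q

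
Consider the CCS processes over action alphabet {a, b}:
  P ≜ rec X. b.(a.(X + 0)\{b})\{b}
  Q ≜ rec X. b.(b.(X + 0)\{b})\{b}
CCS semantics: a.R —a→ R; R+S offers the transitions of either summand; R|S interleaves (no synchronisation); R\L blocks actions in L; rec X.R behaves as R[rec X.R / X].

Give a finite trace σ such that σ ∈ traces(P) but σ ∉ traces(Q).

LTS(P): 3 reachable states
  s0 = rec X. b.(a.(X + 0)\{b})\{b} :: ··b··> s1
  s1 = (a.((rec X. b.(a.(X + 0)\{b})\{b}) + 0)\{b})\{b} :: ··a··> s2
  s2 = ((rec X. b.(a.(X + 0)\{b})\{b}) + 0)\{b}\{b} :: (no moves)
LTS(Q): 2 reachable states
  t0 = rec X. b.(b.(X + 0)\{b})\{b} :: ··b··> t1
  t1 = (b.((rec X. b.(b.(X + 0)\{b})\{b}) + 0)\{b})\{b} :: (no moves)
Executing ba from P (initial set {s0}):
  after b @ step 1: {s1}
  after a @ step 2: {s2}
  — P admits the full trace.
Executing ba from Q (initial set {t0}):
  after b @ step 1: {t1}
  after a @ step 2: ∅  — Q cannot continue

ba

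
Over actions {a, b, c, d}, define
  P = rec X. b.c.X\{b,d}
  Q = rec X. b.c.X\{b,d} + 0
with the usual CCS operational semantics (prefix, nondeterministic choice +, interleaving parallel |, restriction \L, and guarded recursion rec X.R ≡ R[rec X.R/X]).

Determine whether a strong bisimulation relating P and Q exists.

bisimilar

Reachable graph of P (3 states):
  s0 = rec X. b.c.X\{b,d} ⊢ -b-> s1
  s1 = c.(rec X. b.c.X\{b,d})\{b,d} ⊢ -c-> s2
  s2 = (rec X. b.c.X\{b,d})\{b,d} ⊢ deadlocked
Reachable graph of Q (3 states):
  t0 = rec X. b.c.X\{b,d} + 0 ⊢ -b-> t1
  t1 = c.(rec X. b.c.X\{b,d} + 0)\{b,d} ⊢ -c-> t2
  t2 = (rec X. b.c.X\{b,d} + 0)\{b,d} ⊢ deadlocked
Coarsest stable partition (strong bisimilarity classes):
  B0 = {s0, t0}
  B1 = {s1, t1}
  B2 = {s2, t2}
s0 ∈ B0, t0 ∈ B0 → same block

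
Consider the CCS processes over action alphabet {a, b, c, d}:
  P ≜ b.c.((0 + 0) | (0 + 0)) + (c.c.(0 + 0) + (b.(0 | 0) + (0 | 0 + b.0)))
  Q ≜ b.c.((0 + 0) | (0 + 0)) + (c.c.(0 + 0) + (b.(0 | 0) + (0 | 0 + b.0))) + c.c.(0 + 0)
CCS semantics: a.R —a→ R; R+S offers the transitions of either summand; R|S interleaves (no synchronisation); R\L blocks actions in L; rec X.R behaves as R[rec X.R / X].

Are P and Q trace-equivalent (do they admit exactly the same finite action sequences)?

LTS(P): 7 reachable states
  p0 = b.c.((0 + 0) | (0 + 0)) + (c.c.(0 + 0) + (b.(0 | 0) + (0 | 0 + b.0))) → -b-> p1, -b-> p2, -b-> p3, -c-> p4
  p1 = 0 → (no moves)
  p2 = 0 | 0 → (no moves)
  p3 = c.((0 + 0) | (0 + 0)) → -c-> p5
  p4 = c.(0 + 0) → -c-> p6
  p5 = (0 + 0) | (0 + 0) → (no moves)
  p6 = 0 + 0 → (no moves)
LTS(Q): 7 reachable states
  q0 = b.c.((0 + 0) | (0 + 0)) + (c.c.(0 + 0) + (b.(0 | 0) + (0 | 0 + b.0))) + c.c.(0 + 0) → -b-> q1, -b-> q2, -b-> q3, -c-> q4
  q1 = 0 → (no moves)
  q2 = 0 | 0 → (no moves)
  q3 = c.((0 + 0) | (0 + 0)) → -c-> q5
  q4 = c.(0 + 0) → -c-> q6
  q5 = (0 + 0) | (0 + 0) → (no moves)
  q6 = 0 + 0 → (no moves)
Partition-refinement fixed point:
  B0 = {p0, q0}
  B1 = {p3, p4, q3, q4}
  B2 = {p1, p2, p5, p6, q1, q2, q5, q6}
p0 ∈ B0, q0 ∈ B0 → same block
Bisimilar ⇒ trace-equivalent.

YES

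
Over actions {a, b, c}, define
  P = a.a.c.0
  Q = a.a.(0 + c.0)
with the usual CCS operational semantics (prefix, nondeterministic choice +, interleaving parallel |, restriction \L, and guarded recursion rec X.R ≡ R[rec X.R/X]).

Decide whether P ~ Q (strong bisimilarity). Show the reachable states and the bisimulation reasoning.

P's transition system — 4 states:
  p0 = a.a.c.0 ⊢ =a=> p1
  p1 = a.c.0 ⊢ =a=> p2
  p2 = c.0 ⊢ =c=> p3
  p3 = 0 ⊢ (no moves)
Q's transition system — 4 states:
  q0 = a.a.(0 + c.0) ⊢ =a=> q1
  q1 = a.(0 + c.0) ⊢ =a=> q2
  q2 = 0 + c.0 ⊢ =c=> q3
  q3 = 0 ⊢ (no moves)
Bisimilarity quotient blocks:
  B0 = {p0, q0}
  B1 = {p1, q1}
  B2 = {p2, q2}
  B3 = {p3, q3}
p0 ∈ B0, q0 ∈ B0 → same block

YES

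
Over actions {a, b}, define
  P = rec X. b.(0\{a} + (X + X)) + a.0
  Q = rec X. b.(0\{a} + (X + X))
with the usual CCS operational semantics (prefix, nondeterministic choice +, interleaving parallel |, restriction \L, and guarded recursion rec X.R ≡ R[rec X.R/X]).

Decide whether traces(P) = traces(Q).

LTS(P): 3 reachable states
  u0 = rec X. b.(0\{a} + (X + X)) + a.0 :: --a--▸ u1, --b--▸ u2
  u1 = 0 :: ∅
  u2 = 0\{a} + ((rec X. b.(0\{a} + (X + X)) + a.0) + (rec X. b.(0\{a} + (X + X)) + a.0)) :: --a--▸ u1, --b--▸ u2
LTS(Q): 2 reachable states
  v0 = rec X. b.(0\{a} + (X + X)) :: --b--▸ v1
  v1 = 0\{a} + ((rec X. b.(0\{a} + (X + X))) + (rec X. b.(0\{a} + (X + X)))) :: --b--▸ v1
Run σ = ⟨a⟩ on P: start {u0}
  after a @ step 1: {u1}
  P completes σ.
Run σ = ⟨a⟩ on Q: start {v0}
  after a @ step 1: ∅ (Q stuck)

NO — witness ⟨a⟩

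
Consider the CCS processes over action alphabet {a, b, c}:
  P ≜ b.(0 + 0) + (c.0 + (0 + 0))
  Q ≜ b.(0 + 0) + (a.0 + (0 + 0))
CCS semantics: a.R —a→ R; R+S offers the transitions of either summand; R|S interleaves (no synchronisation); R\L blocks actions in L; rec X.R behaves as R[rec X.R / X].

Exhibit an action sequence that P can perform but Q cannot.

Reachable graph of P (3 states):
  p0 = b.(0 + 0) + (c.0 + (0 + 0)) ⊢ —b→ p1, —c→ p2
  p1 = 0 + 0 ⊢ ·
  p2 = 0 ⊢ ·
Reachable graph of Q (3 states):
  q0 = b.(0 + 0) + (a.0 + (0 + 0)) ⊢ —a→ q1, —b→ q2
  q1 = 0 ⊢ ·
  q2 = 0 + 0 ⊢ ·
Trace ⟨c⟩ through P, begin at {p0}:
  step 1 (c): {p2}
  ✓ P
Trace ⟨c⟩ through Q, begin at {q0}:
  step 1 (c): no successor for Q

c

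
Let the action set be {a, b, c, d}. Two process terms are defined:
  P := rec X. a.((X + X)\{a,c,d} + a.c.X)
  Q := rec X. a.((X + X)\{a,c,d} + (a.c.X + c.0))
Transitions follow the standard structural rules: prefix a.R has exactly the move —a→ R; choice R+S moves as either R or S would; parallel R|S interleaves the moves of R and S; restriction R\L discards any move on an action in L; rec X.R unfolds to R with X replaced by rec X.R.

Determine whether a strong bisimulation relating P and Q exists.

not bisimilar

LTS(P): 3 reachable states
  m0 = rec X. a.((X + X)\{a,c,d} + a.c.X) has moves ··a··> m1
  m1 = ((rec X. a.((X + X)\{a,c,d} + a.c.X)) + (rec X. a.((X + X)\{a,c,d} + a.c.X)))\{a,c,d} + a.c.(rec X. a.((X + X)\{a,c,d} + a.c.X)) has moves ··a··> m2
  m2 = c.(rec X. a.((X + X)\{a,c,d} + a.c.X)) has moves ··c··> m0
LTS(Q): 4 reachable states
  n0 = rec X. a.((X + X)\{a,c,d} + (a.c.X + c.0)) has moves ··a··> n1
  n1 = ((rec X. a.((X + X)\{a,c,d} + (a.c.X + c.0))) + (rec X. a.((X + X)\{a,c,d} + (a.c.X + c.0))))\{a,c,d} + (a.c.(rec X. a.((X + X)\{a,c,d} + (a.c.X + c.0))) + c.0) has moves ··a··> n2, ··c··> n3
  n2 = c.(rec X. a.((X + X)\{a,c,d} + (a.c.X + c.0))) has moves ··c··> n0
  n3 = 0 has moves ∅
Bisimilarity quotient blocks:
  B0 = {m0}
  B1 = {m1}
  B2 = {m2}
  B3 = {n0}
  B4 = {n1}
  B5 = {n2}
  B6 = {n3}
m0 ∈ B0, n0 ∈ B3 → different blocks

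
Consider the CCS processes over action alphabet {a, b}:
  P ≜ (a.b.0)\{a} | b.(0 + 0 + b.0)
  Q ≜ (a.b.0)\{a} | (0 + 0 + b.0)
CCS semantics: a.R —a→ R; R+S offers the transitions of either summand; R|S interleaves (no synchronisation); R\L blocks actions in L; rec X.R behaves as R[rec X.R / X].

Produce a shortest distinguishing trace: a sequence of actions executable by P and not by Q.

LTS(P): 3 reachable states
  u0 = (a.b.0)\{a} | b.(0 + 0 + b.0) ⊢ -b-> u1
  u1 = (a.b.0)\{a} | (0 + 0 + b.0) ⊢ -b-> u2
  u2 = (a.b.0)\{a} | 0 ⊢ deadlocked
LTS(Q): 2 reachable states
  v0 = (a.b.0)\{a} | (0 + 0 + b.0) ⊢ -b-> v1
  v1 = (a.b.0)\{a} | 0 ⊢ deadlocked
Executing bb from P (initial set {u0}):
  step 1 (b): {u1}
  step 2 (b): {u2}
  — P admits the full trace.
Executing bb from Q (initial set {v0}):
  step 1 (b): {v1}
  step 2 (b): ∅ (Q stuck)

bb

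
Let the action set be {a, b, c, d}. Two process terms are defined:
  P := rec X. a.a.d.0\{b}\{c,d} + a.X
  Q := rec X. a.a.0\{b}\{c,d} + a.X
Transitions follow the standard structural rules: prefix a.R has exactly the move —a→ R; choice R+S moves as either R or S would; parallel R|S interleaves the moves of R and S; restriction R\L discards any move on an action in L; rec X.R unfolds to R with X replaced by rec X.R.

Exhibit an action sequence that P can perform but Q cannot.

P's transition system — 4 states:
  s0 = rec X. a.a.d.0\{b}\{c,d} + a.X ⊢ ··a··> s0, ··a··> s1
  s1 = a.d.0\{b}\{c,d} ⊢ ··a··> s2
  s2 = d.0\{b}\{c,d} ⊢ ··d··> s3
  s3 = 0\{b}\{c,d} ⊢ ·
Q's transition system — 3 states:
  t0 = rec X. a.a.0\{b}\{c,d} + a.X ⊢ ··a··> t0, ··a··> t1
  t1 = a.0\{b}\{c,d} ⊢ ··a··> t2
  t2 = 0\{b}\{c,d} ⊢ ·
Run σ = ⟨aad⟩ on P: start {s0}
  after a @ step 1: {s0, s1}
  after a @ step 2: {s0, s1, s2}
  after d @ step 3: {s3}
  P completes σ.
Run σ = ⟨aad⟩ on Q: start {t0}
  after a @ step 1: {t0, t1}
  after a @ step 2: {t0, t1, t2}
  after d @ step 3: no successor for Q

aad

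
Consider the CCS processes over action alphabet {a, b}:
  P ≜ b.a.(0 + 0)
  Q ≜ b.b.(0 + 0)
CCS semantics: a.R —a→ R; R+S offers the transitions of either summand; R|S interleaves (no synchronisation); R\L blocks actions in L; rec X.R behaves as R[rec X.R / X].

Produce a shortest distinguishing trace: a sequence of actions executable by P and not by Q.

ba

Reachable graph of P (3 states):
  p0 = b.a.(0 + 0) ⊢ =b=> p1
  p1 = a.(0 + 0) ⊢ =a=> p2
  p2 = 0 + 0 ⊢ deadlocked
Reachable graph of Q (3 states):
  q0 = b.b.(0 + 0) ⊢ =b=> q1
  q1 = b.(0 + 0) ⊢ =b=> q2
  q2 = 0 + 0 ⊢ deadlocked
Run σ = ⟨ba⟩ on P: start {p0}
  [1] b ⇒ {p1}
  [2] a ⇒ {p2}
  P completes σ.
Run σ = ⟨ba⟩ on Q: start {q0}
  [1] b ⇒ {q1}
  [2] a ⇒ ∅  — Q cannot continue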